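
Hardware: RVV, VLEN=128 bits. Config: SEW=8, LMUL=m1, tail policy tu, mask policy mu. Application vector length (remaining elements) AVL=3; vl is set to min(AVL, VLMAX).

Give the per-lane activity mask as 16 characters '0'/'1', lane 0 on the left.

VLMAX = VLEN×LMUL/SEW = 128×1/8 = 16
AVL=3 ≤ VLMAX=16, so vl = 3
bits (lane 0 leftmost): 1110000000000000

predicate = 1110000000000000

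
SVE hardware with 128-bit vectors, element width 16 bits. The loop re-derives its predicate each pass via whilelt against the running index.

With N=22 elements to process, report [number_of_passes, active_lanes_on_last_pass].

128-bit reg / 16-bit elem → 8 lanes
N=22: ⌈22/8⌉ = 3 iters; last vl = 22 − 2×8 = 6

[iterations, last_vl] = [3, 6]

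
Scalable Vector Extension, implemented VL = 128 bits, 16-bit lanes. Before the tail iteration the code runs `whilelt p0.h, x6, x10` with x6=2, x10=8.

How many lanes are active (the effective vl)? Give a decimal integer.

128-bit reg / 16-bit elem → 8 lanes
p0[j] = (2+j < 8); true for j=0..5 → 6 lanes set

vl = 6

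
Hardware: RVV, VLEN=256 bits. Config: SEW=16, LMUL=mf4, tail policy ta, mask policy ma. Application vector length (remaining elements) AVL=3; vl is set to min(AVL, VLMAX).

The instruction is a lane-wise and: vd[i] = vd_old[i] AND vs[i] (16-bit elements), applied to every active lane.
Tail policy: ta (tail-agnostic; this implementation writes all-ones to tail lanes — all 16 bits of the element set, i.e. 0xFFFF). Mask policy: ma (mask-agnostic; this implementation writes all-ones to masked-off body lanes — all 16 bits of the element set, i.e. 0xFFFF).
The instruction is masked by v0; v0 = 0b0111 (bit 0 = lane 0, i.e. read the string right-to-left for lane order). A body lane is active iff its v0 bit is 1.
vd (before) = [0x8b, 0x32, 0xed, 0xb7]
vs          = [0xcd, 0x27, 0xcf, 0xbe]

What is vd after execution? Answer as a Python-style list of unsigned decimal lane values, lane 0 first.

VLMAX = VLEN×LMUL/SEW = 256×1/4/16 = 4
AVL=3 ≤ VLMAX=4, so vl = 3
[0] and(0x8b,0xcd) = 0x89
[1] and(0x32,0x27) = 0x22
[2] and(0xed,0xcf) = 0xcd
[3] tail/ones = 0xffff

vd = [137, 34, 205, 65535]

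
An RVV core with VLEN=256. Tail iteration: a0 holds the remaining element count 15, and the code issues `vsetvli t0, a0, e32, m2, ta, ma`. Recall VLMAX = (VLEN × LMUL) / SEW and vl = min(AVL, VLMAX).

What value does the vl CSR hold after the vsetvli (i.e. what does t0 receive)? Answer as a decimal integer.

vl = 15

VLMAX = VLEN×LMUL/SEW = 256×2/32 = 16
AVL=15 ≤ VLMAX=16, so vl = 15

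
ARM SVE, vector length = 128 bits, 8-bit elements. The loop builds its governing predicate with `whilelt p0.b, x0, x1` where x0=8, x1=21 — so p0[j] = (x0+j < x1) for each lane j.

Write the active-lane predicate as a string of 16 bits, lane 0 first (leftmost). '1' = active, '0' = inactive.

predicate = 1111111111111000

register lanes = 128/8 = 16
active while 8+j < 21, i.e. j ∈ [0,13) capped at 16 ⇒ 13
bits (lane 0 leftmost): 1111111111111000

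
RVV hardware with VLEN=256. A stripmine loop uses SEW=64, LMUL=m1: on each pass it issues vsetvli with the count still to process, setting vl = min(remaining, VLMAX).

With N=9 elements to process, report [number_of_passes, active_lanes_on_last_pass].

lanes per group: 256·1/64 = 4
N=9: ⌈9/4⌉ = 3 iters; last vl = 9 − 2×4 = 1

[iterations, last_vl] = [3, 1]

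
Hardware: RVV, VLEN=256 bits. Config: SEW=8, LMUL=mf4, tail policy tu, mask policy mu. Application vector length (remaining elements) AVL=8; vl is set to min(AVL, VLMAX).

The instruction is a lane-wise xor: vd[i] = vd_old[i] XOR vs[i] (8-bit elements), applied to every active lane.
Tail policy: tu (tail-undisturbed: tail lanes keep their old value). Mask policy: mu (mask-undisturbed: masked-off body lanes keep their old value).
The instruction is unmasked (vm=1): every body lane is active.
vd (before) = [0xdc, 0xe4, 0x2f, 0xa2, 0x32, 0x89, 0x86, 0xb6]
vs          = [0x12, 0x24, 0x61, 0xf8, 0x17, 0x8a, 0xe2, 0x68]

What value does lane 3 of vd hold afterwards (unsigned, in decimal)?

vd[3] = 90

VLMAX = (256 × 1/4) / 8 = 8 lanes
vl ← min(8, 8) = 8
lane  0: xor(0xdc,0x12) ⇒ 0xce
lane  1: xor(0xe4,0x24) ⇒ 0xc0
lane  2: xor(0x2f,0x61) ⇒ 0x4e
lane  3: xor(0xa2,0xf8) ⇒ 0x5a
lane  4: xor(0x32,0x17) ⇒ 0x25
lane  5: xor(0x89,0x8a) ⇒ 0x03
lane  6: xor(0x86,0xe2) ⇒ 0x64
lane  7: xor(0xb6,0x68) ⇒ 0xde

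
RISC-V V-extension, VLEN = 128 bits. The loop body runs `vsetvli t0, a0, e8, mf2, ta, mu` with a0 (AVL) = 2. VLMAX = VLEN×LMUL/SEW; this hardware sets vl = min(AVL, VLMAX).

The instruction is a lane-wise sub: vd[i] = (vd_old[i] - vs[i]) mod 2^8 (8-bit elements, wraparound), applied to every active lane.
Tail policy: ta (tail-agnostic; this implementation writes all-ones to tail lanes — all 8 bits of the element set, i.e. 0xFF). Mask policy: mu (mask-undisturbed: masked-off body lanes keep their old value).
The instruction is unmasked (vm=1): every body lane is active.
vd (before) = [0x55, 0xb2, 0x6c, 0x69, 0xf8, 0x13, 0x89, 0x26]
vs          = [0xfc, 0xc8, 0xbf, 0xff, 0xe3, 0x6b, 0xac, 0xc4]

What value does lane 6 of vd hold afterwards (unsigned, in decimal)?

vd[6] = 255

VLMAX = VLEN×LMUL/SEW = 128×1/2/8 = 8
vl = min(AVL, VLMAX) = min(2, 8) = 2
vd[0] sub(0x55,0xfc) -> 0x59
vd[1] sub(0xb2,0xc8) -> 0xea
vd[2] tail/ones -> 0xff
vd[3] tail/ones -> 0xff
vd[4] tail/ones -> 0xff
vd[5] tail/ones -> 0xff
vd[6] tail/ones -> 0xff
vd[7] tail/ones -> 0xff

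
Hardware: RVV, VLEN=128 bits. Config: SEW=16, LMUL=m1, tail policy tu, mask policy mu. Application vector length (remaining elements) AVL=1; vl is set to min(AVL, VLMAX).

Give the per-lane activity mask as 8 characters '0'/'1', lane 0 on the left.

lanes per group: 128·1/16 = 8
AVL=1 ≤ VLMAX=8, so vl = 1
bits (lane 0 leftmost): 10000000

predicate = 10000000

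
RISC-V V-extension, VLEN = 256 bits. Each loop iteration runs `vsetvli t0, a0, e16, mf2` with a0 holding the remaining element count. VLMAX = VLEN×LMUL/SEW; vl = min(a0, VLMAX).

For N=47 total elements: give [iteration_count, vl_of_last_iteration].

[iterations, last_vl] = [6, 7]

VLMAX = VLEN×LMUL/SEW = 256×1/2/16 = 8
iterations = ceil(47/8) = 6; final-pass vl = 7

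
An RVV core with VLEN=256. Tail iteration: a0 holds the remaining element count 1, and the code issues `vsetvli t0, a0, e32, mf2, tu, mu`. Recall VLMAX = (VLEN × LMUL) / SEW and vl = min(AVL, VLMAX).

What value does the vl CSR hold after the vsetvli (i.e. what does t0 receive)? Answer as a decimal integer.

vl = 1

VLMAX = VLEN×LMUL/SEW = 256×1/2/32 = 4
AVL=1 ≤ VLMAX=4, so vl = 1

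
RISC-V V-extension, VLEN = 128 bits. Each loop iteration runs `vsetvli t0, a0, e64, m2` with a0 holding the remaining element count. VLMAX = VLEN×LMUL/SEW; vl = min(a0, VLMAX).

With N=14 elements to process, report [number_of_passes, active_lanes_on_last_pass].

VLMAX = (128 × 2) / 64 = 4 lanes
iterations = ceil(14/4) = 4; final-pass vl = 2

[iterations, last_vl] = [4, 2]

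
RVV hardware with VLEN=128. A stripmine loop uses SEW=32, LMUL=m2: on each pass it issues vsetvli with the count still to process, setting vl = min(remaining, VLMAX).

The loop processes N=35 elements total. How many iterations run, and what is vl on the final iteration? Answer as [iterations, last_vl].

[iterations, last_vl] = [5, 3]

VLMAX = VLEN×LMUL/SEW = 128×2/32 = 8
iterations = ceil(35/8) = 5; final-pass vl = 3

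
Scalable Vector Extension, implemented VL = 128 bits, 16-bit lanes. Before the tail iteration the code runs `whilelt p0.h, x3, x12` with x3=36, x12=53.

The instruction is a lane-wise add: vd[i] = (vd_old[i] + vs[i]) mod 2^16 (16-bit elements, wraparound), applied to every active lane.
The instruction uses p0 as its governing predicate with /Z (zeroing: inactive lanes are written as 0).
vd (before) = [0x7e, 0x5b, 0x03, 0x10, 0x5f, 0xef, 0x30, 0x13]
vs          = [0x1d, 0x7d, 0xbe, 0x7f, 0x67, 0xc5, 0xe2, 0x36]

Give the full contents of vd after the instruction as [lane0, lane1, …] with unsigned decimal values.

vd = [155, 216, 193, 143, 198, 436, 274, 73]

lane count: 128 div 16 = 8
p0[j] = (36+j < 53); true for j=0..7 → 8 lanes set
  i=0: add(0x7e,0x1d) → 155
  i=1: add(0x5b,0x7d) → 216
  i=2: add(0x03,0xbe) → 193
  i=3: add(0x10,0x7f) → 143
  i=4: add(0x5f,0x67) → 198
  i=5: add(0xef,0xc5) → 436
  i=6: add(0x30,0xe2) → 274
  i=7: add(0x13,0x36) → 73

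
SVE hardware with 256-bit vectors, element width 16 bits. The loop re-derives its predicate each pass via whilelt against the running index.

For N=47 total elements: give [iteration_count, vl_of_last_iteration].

[iterations, last_vl] = [3, 15]

register lanes = 256/16 = 16
47 elements at 16/iter → 3 passes, remainder 15 on the last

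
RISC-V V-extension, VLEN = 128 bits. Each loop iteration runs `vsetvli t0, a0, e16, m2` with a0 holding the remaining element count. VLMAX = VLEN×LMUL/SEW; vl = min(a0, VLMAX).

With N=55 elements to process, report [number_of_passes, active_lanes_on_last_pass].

[iterations, last_vl] = [4, 7]

VLMAX = VLEN×LMUL/SEW = 128×2/16 = 16
iterations = ceil(55/16) = 4; final-pass vl = 7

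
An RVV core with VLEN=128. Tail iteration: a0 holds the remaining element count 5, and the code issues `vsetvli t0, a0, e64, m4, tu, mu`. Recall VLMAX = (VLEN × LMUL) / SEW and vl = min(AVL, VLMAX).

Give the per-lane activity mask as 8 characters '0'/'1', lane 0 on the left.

VLMAX = (128 × 4) / 64 = 8 lanes
vl = min(AVL, VLMAX) = min(5, 8) = 5
bits (lane 0 leftmost): 11111000

predicate = 11111000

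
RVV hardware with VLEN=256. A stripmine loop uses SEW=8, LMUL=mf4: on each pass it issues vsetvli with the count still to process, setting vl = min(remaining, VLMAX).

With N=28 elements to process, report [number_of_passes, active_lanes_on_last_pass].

[iterations, last_vl] = [4, 4]

lanes per group: 256·1/4/8 = 8
N=28: ⌈28/8⌉ = 4 iters; last vl = 28 − 3×8 = 4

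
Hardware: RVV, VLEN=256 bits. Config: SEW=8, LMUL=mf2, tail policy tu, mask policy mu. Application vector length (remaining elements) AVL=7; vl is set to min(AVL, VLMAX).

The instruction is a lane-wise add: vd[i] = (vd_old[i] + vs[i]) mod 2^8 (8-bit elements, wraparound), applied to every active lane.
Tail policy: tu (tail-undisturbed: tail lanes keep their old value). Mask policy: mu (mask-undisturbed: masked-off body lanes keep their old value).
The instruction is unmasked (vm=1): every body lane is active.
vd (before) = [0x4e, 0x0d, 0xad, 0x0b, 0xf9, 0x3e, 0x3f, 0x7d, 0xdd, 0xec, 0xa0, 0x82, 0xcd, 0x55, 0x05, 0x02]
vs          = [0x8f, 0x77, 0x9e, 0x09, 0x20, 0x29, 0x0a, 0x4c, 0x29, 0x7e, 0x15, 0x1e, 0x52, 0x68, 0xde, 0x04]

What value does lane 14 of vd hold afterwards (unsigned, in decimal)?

lanes per group: 256·1/2/8 = 16
vl = min(AVL, VLMAX) = min(7, 16) = 7
  i=0: add(0x4e,0x8f) → 221
  i=1: add(0x0d,0x77) → 132
  i=2: add(0xad,0x9e) → 75
  i=3: add(0x0b,0x09) → 20
  i=4: add(0xf9,0x20) → 25
  i=5: add(0x3e,0x29) → 103
  i=6: add(0x3f,0x0a) → 73
  i=7: tail/keep → 125
  i=8: tail/keep → 221
  i=9: tail/keep → 236
  i=10: tail/keep → 160
  i=11: tail/keep → 130
  i=12: tail/keep → 205
  i=13: tail/keep → 85
  i=14: tail/keep → 5
  i=15: tail/keep → 2

vd[14] = 5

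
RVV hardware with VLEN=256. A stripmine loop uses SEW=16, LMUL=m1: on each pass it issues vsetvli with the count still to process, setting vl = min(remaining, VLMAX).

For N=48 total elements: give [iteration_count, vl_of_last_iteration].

VLMAX = (256 × 1) / 16 = 16 lanes
iterations = ceil(48/16) = 3; final-pass vl = 16

[iterations, last_vl] = [3, 16]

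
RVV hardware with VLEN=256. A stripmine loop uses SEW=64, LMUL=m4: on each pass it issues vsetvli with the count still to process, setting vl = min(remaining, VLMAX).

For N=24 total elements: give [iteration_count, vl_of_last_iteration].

lanes per group: 256·4/64 = 16
iterations = ceil(24/16) = 2; final-pass vl = 8

[iterations, last_vl] = [2, 8]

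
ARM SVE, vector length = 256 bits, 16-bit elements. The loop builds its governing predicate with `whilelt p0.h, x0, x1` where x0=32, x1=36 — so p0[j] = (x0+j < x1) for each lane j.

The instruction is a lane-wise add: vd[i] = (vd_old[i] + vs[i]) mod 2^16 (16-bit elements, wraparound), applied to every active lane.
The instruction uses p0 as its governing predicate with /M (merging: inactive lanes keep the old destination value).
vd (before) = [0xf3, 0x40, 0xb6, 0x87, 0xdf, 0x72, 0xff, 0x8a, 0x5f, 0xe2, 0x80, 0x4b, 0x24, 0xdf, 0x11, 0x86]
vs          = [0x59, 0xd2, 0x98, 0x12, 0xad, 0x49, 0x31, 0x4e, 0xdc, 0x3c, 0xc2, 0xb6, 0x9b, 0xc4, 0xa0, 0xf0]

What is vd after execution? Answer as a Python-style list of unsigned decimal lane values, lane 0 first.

register lanes = 256/16 = 16
whilelt: lane j active iff 32+j < 36 → j < 4 → 4 active
  i=0: add(0xf3,0x59) → 332
  i=1: add(0x40,0xd2) → 274
  i=2: add(0xb6,0x98) → 334
  i=3: add(0x87,0x12) → 153
  i=4: tail/keep → 223
  i=5: tail/keep → 114
  i=6: tail/keep → 255
  i=7: tail/keep → 138
  i=8: tail/keep → 95
  i=9: tail/keep → 226
  i=10: tail/keep → 128
  i=11: tail/keep → 75
  i=12: tail/keep → 36
  i=13: tail/keep → 223
  i=14: tail/keep → 17
  i=15: tail/keep → 134

vd = [332, 274, 334, 153, 223, 114, 255, 138, 95, 226, 128, 75, 36, 223, 17, 134]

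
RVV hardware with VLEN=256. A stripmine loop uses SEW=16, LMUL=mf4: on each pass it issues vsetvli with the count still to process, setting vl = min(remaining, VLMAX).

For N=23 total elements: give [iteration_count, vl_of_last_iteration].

[iterations, last_vl] = [6, 3]

VLMAX = VLEN×LMUL/SEW = 256×1/4/16 = 4
N=23: ⌈23/4⌉ = 6 iters; last vl = 23 − 5×4 = 3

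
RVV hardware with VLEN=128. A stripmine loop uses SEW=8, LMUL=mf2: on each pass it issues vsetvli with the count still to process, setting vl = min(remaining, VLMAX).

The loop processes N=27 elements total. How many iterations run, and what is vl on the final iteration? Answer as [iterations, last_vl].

[iterations, last_vl] = [4, 3]

VLMAX = VLEN×LMUL/SEW = 128×1/2/8 = 8
iterations = ceil(27/8) = 4; final-pass vl = 3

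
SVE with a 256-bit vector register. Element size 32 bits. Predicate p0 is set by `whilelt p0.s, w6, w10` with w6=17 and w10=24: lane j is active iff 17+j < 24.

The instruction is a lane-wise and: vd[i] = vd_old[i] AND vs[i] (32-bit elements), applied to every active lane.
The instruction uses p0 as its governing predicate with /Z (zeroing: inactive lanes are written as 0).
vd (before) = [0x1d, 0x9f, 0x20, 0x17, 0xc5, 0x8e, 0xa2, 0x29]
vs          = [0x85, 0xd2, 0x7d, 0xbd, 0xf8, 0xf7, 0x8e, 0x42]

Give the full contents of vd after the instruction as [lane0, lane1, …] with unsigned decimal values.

vd = [5, 146, 32, 21, 192, 134, 130, 0]

256-bit reg / 32-bit elem → 8 lanes
p0[j] = (17+j < 24); true for j=0..6 → 7 lanes set
vd[0] and(0x1d,0x85) -> 0x05
vd[1] and(0x9f,0xd2) -> 0x92
vd[2] and(0x20,0x7d) -> 0x20
vd[3] and(0x17,0xbd) -> 0x15
vd[4] and(0xc5,0xf8) -> 0xc0
vd[5] and(0x8e,0xf7) -> 0x86
vd[6] and(0xa2,0x8e) -> 0x82
vd[7] tail/zero -> 0x00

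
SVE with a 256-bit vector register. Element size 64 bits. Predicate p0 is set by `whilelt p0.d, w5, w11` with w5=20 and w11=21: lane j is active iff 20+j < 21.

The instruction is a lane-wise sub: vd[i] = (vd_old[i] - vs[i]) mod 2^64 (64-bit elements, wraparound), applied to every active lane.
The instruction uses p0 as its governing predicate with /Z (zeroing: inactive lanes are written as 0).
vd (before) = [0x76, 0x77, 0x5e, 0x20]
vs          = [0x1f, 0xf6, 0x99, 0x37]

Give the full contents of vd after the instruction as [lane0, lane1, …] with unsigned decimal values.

vd = [87, 0, 0, 0]

register lanes = 256/64 = 4
active while 20+j < 21, i.e. j ∈ [0,1) capped at 4 ⇒ 1
vd[0] sub(0x76,0x1f) -> 0x57
vd[1] tail/zero -> 0x00
vd[2] tail/zero -> 0x00
vd[3] tail/zero -> 0x00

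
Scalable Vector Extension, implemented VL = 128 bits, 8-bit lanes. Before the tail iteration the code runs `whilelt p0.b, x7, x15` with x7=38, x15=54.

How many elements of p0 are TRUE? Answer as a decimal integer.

vl = 16

lane count: 128 div 8 = 16
whilelt: lane j active iff 38+j < 54 → j < 16 → 16 active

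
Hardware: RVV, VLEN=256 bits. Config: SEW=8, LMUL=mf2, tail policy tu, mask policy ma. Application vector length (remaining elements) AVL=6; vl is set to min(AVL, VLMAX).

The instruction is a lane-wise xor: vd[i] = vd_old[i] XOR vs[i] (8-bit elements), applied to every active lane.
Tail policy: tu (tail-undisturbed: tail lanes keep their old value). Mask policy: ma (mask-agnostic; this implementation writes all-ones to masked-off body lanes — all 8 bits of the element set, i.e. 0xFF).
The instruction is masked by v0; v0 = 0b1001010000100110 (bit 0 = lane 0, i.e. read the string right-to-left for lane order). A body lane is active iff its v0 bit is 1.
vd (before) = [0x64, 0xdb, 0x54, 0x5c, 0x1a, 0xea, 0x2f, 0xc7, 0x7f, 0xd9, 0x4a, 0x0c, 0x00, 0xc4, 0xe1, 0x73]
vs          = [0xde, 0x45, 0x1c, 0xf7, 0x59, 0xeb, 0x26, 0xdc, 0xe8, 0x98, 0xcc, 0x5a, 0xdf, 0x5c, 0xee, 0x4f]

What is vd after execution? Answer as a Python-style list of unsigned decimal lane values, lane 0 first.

VLMAX = (256 × 1/2) / 8 = 16 lanes
vl ← min(6, 16) = 6
  i=0: mask-off/ones → 255
  i=1: xor(0xdb,0x45) → 158
  i=2: xor(0x54,0x1c) → 72
  i=3: mask-off/ones → 255
  i=4: mask-off/ones → 255
  i=5: xor(0xea,0xeb) → 1
  i=6: tail/keep → 47
  i=7: tail/keep → 199
  i=8: tail/keep → 127
  i=9: tail/keep → 217
  i=10: tail/keep → 74
  i=11: tail/keep → 12
  i=12: tail/keep → 0
  i=13: tail/keep → 196
  i=14: tail/keep → 225
  i=15: tail/keep → 115

vd = [255, 158, 72, 255, 255, 1, 47, 199, 127, 217, 74, 12, 0, 196, 225, 115]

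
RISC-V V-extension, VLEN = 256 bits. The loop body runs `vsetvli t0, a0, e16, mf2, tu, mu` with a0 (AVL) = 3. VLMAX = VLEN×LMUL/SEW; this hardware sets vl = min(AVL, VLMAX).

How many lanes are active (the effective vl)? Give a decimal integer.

VLMAX = VLEN×LMUL/SEW = 256×1/2/16 = 8
vl ← min(3, 8) = 3

vl = 3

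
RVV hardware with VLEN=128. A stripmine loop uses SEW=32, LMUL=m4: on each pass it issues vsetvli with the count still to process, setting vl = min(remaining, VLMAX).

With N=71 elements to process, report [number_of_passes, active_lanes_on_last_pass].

VLMAX = (128 × 4) / 32 = 16 lanes
iterations = ceil(71/16) = 5; final-pass vl = 7

[iterations, last_vl] = [5, 7]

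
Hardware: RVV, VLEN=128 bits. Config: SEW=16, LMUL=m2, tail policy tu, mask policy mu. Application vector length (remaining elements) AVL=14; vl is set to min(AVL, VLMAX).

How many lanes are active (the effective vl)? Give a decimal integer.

VLMAX = (128 × 2) / 16 = 16 lanes
AVL=14 ≤ VLMAX=16, so vl = 14

vl = 14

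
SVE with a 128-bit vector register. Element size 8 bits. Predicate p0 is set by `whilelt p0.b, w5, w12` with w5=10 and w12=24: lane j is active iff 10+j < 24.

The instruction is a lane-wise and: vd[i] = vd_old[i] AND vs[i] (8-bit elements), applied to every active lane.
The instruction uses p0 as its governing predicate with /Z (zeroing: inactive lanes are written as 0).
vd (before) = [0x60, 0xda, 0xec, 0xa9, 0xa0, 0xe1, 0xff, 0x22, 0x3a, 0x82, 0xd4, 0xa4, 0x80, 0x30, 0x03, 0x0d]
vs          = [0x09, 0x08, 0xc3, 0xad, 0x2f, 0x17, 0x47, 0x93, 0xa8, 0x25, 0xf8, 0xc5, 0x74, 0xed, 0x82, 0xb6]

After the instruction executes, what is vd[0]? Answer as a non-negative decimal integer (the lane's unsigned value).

register lanes = 128/8 = 16
whilelt: lane j active iff 10+j < 24 → j < 14 → 14 active
vd[0] and(0x60,0x09) -> 0x00
vd[1] and(0xda,0x08) -> 0x08
vd[2] and(0xec,0xc3) -> 0xc0
vd[3] and(0xa9,0xad) -> 0xa9
vd[4] and(0xa0,0x2f) -> 0x20
vd[5] and(0xe1,0x17) -> 0x01
vd[6] and(0xff,0x47) -> 0x47
vd[7] and(0x22,0x93) -> 0x02
vd[8] and(0x3a,0xa8) -> 0x28
vd[9] and(0x82,0x25) -> 0x00
vd[10] and(0xd4,0xf8) -> 0xd0
vd[11] and(0xa4,0xc5) -> 0x84
vd[12] and(0x80,0x74) -> 0x00
vd[13] and(0x30,0xed) -> 0x20
vd[14] tail/zero -> 0x00
vd[15] tail/zero -> 0x00

vd[0] = 0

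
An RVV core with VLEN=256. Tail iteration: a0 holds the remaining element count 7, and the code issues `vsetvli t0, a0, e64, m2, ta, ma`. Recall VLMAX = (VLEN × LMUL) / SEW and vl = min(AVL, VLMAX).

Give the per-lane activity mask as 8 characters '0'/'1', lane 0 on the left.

predicate = 11111110

lanes per group: 256·2/64 = 8
vl = min(AVL, VLMAX) = min(7, 8) = 7
bits (lane 0 leftmost): 11111110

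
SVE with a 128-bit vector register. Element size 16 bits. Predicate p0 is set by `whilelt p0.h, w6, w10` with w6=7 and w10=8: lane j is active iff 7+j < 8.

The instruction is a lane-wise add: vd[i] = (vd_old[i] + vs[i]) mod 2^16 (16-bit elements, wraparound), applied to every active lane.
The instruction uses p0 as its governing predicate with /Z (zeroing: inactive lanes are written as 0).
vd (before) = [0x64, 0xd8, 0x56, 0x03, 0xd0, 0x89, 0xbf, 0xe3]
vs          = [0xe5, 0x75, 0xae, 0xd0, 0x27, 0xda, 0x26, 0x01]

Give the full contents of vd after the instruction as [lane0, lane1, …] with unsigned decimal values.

lane count: 128 div 16 = 8
whilelt: lane j active iff 7+j < 8 → j < 1 → 1 active
[0] add(0x64,0xe5) = 0x149
[1] tail/zero = 0x00
[2] tail/zero = 0x00
[3] tail/zero = 0x00
[4] tail/zero = 0x00
[5] tail/zero = 0x00
[6] tail/zero = 0x00
[7] tail/zero = 0x00

vd = [329, 0, 0, 0, 0, 0, 0, 0]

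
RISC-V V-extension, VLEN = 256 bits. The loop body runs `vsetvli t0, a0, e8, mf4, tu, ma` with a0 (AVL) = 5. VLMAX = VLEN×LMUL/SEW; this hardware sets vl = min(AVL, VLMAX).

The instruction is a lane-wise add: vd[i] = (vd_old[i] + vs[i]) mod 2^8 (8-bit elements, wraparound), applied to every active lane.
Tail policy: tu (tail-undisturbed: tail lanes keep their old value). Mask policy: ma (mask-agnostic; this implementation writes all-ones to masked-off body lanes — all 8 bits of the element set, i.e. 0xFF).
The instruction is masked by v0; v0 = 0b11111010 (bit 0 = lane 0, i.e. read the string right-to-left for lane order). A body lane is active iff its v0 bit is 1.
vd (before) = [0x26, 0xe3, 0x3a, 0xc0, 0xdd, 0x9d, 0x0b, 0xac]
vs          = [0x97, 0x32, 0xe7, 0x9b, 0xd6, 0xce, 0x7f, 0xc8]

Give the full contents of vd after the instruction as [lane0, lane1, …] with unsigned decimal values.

vd = [255, 21, 255, 91, 179, 157, 11, 172]

VLMAX = VLEN×LMUL/SEW = 256×1/4/8 = 8
vl = min(AVL, VLMAX) = min(5, 8) = 5
[0] mask-off/ones = 0xff
[1] add(0xe3,0x32) = 0x15
[2] mask-off/ones = 0xff
[3] add(0xc0,0x9b) = 0x5b
[4] add(0xdd,0xd6) = 0xb3
[5] tail/keep = 0x9d
[6] tail/keep = 0x0b
[7] tail/keep = 0xac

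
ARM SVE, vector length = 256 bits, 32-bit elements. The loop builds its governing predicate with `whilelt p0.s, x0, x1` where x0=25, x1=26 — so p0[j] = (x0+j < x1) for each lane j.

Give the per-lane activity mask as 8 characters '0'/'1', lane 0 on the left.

predicate = 10000000

lane count: 256 div 32 = 8
whilelt: lane j active iff 25+j < 26 → j < 1 → 1 active
bits (lane 0 leftmost): 10000000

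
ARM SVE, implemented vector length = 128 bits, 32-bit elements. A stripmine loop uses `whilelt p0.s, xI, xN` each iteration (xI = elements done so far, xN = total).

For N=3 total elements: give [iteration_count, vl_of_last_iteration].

[iterations, last_vl] = [1, 3]

register lanes = 128/32 = 4
3 elements at 4/iter → 1 passes, remainder 3 on the last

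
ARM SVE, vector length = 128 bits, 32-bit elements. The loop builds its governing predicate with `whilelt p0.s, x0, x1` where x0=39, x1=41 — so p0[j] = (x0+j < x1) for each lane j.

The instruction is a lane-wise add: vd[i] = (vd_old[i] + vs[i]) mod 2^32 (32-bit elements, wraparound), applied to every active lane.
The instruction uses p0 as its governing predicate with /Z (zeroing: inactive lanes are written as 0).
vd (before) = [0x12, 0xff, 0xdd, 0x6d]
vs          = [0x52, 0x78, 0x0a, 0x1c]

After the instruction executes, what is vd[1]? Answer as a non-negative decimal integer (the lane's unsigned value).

vd[1] = 375

128-bit reg / 32-bit elem → 4 lanes
active while 39+j < 41, i.e. j ∈ [0,2) capped at 4 ⇒ 2
[0] add(0x12,0x52) = 0x64
[1] add(0xff,0x78) = 0x177
[2] tail/zero = 0x00
[3] tail/zero = 0x00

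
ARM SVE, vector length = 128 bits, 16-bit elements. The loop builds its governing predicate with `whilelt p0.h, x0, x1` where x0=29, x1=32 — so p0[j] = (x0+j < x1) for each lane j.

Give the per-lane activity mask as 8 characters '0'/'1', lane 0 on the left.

predicate = 11100000

lane count: 128 div 16 = 8
whilelt: lane j active iff 29+j < 32 → j < 3 → 3 active
bits (lane 0 leftmost): 11100000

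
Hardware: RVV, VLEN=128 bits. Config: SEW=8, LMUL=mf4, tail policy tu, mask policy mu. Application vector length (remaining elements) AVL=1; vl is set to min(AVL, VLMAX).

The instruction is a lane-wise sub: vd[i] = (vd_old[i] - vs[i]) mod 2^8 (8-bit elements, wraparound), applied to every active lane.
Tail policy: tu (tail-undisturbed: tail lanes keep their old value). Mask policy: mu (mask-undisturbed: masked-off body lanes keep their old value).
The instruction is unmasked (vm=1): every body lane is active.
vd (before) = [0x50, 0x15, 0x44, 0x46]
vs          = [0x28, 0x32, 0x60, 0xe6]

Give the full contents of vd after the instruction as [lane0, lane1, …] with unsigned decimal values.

vd = [40, 21, 68, 70]

VLMAX = (128 × 1/4) / 8 = 4 lanes
AVL=1 ≤ VLMAX=4, so vl = 1
vd[0] sub(0x50,0x28) -> 0x28
vd[1] tail/keep -> 0x15
vd[2] tail/keep -> 0x44
vd[3] tail/keep -> 0x46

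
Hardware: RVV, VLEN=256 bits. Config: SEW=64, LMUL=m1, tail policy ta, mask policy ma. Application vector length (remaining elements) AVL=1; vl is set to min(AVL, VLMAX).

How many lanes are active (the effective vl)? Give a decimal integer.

vl = 1

VLMAX = VLEN×LMUL/SEW = 256×1/64 = 4
vl = min(AVL, VLMAX) = min(1, 4) = 1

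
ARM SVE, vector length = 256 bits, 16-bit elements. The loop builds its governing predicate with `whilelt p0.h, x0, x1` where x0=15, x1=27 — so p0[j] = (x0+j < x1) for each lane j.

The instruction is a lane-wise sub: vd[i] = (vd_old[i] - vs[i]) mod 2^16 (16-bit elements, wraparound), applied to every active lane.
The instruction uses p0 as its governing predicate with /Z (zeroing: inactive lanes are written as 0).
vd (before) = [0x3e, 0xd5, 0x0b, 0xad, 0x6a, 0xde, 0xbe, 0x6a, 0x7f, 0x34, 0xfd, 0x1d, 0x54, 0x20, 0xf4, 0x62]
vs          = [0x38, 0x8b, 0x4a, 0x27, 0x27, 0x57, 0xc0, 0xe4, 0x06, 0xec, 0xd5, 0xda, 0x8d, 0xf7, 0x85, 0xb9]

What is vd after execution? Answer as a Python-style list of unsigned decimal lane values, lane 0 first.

register lanes = 256/16 = 16
whilelt: lane j active iff 15+j < 27 → j < 12 → 12 active
[0] sub(0x3e,0x38) = 0x06
[1] sub(0xd5,0x8b) = 0x4a
[2] sub(0x0b,0x4a) = 0xffc1
[3] sub(0xad,0x27) = 0x86
[4] sub(0x6a,0x27) = 0x43
[5] sub(0xde,0x57) = 0x87
[6] sub(0xbe,0xc0) = 0xfffe
[7] sub(0x6a,0xe4) = 0xff86
[8] sub(0x7f,0x06) = 0x79
[9] sub(0x34,0xec) = 0xff48
[10] sub(0xfd,0xd5) = 0x28
[11] sub(0x1d,0xda) = 0xff43
[12] tail/zero = 0x00
[13] tail/zero = 0x00
[14] tail/zero = 0x00
[15] tail/zero = 0x00

vd = [6, 74, 65473, 134, 67, 135, 65534, 65414, 121, 65352, 40, 65347, 0, 0, 0, 0]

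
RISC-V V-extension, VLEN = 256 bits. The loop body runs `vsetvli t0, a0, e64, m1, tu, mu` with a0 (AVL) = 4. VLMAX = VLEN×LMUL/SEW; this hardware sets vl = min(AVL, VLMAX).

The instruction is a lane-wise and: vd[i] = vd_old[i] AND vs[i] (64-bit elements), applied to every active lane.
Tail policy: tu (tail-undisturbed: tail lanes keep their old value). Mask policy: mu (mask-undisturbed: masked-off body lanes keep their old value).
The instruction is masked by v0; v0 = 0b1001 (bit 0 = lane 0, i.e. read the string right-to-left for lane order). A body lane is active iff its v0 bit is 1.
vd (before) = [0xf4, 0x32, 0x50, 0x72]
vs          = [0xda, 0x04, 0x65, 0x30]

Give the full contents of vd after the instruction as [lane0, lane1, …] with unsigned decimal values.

VLMAX = (256 × 1) / 64 = 4 lanes
vl ← min(4, 4) = 4
  i=0: and(0xf4,0xda) → 208
  i=1: mask-off/keep → 50
  i=2: mask-off/keep → 80
  i=3: and(0x72,0x30) → 48

vd = [208, 50, 80, 48]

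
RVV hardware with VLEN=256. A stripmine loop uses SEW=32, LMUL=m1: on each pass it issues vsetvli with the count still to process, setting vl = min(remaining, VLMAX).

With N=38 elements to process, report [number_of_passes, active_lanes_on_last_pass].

VLMAX = VLEN×LMUL/SEW = 256×1/32 = 8
38 elements at 8/iter → 5 passes, remainder 6 on the last

[iterations, last_vl] = [5, 6]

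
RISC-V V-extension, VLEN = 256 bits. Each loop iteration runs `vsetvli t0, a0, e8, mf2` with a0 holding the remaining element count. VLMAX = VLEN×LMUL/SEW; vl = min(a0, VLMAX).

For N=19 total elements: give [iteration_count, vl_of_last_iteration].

VLMAX = (256 × 1/2) / 8 = 16 lanes
19 elements at 16/iter → 2 passes, remainder 3 on the last

[iterations, last_vl] = [2, 3]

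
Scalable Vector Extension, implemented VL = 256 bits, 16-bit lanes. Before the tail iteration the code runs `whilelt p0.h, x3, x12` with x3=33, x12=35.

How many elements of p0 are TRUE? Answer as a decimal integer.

lane count: 256 div 16 = 16
p0[j] = (33+j < 35); true for j=0..1 → 2 lanes set

vl = 2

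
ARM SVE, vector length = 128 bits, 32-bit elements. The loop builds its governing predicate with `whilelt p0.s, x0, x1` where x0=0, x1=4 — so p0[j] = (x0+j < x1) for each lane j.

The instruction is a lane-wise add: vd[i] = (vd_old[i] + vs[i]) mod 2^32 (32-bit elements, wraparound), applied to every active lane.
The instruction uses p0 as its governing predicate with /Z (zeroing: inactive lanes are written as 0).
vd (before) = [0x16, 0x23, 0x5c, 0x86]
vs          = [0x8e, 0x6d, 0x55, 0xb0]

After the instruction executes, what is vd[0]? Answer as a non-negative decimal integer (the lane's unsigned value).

vd[0] = 164

register lanes = 128/32 = 4
whilelt: lane j active iff 0+j < 4 → j < 4 → 4 active
[0] add(0x16,0x8e) = 0xa4
[1] add(0x23,0x6d) = 0x90
[2] add(0x5c,0x55) = 0xb1
[3] add(0x86,0xb0) = 0x136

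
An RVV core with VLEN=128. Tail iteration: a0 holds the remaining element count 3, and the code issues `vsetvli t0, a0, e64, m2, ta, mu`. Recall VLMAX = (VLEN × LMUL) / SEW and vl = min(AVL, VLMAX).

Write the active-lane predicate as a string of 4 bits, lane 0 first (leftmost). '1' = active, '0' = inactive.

predicate = 1110

VLMAX = VLEN×LMUL/SEW = 128×2/64 = 4
AVL=3 ≤ VLMAX=4, so vl = 3
bits (lane 0 leftmost): 1110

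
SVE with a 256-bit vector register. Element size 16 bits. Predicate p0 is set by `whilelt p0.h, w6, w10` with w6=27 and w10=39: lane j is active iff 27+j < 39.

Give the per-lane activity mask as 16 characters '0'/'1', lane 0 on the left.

256-bit reg / 16-bit elem → 16 lanes
whilelt: lane j active iff 27+j < 39 → j < 12 → 12 active
bits (lane 0 leftmost): 1111111111110000

predicate = 1111111111110000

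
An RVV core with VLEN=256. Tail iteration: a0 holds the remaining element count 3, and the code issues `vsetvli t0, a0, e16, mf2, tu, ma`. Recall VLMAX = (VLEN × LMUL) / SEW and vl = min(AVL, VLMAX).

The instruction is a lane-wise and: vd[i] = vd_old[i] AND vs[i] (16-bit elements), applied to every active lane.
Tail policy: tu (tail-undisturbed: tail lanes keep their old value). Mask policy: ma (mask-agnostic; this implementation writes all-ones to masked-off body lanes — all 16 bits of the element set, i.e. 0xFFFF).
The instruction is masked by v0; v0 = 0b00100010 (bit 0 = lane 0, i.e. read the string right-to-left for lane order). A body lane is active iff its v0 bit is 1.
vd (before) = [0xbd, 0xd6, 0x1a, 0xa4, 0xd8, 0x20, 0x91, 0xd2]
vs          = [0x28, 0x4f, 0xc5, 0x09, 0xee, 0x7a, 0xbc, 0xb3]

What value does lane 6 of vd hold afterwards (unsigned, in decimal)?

lanes per group: 256·1/2/16 = 8
AVL=3 ≤ VLMAX=8, so vl = 3
  i=0: mask-off/ones → 65535
  i=1: and(0xd6,0x4f) → 70
  i=2: mask-off/ones → 65535
  i=3: tail/keep → 164
  i=4: tail/keep → 216
  i=5: tail/keep → 32
  i=6: tail/keep → 145
  i=7: tail/keep → 210

vd[6] = 145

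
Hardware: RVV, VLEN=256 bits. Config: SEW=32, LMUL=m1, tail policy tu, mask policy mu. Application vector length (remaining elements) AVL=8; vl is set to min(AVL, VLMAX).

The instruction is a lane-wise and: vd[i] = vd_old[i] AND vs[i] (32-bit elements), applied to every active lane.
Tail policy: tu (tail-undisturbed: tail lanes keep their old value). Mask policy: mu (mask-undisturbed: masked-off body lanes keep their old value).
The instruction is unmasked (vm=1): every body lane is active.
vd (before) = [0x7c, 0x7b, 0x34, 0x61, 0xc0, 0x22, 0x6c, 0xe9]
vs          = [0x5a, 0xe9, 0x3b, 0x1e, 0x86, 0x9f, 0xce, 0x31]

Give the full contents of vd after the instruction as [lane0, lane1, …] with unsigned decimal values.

VLMAX = VLEN×LMUL/SEW = 256×1/32 = 8
vl ← min(8, 8) = 8
lane  0: and(0x7c,0x5a) ⇒ 0x58
lane  1: and(0x7b,0xe9) ⇒ 0x69
lane  2: and(0x34,0x3b) ⇒ 0x30
lane  3: and(0x61,0x1e) ⇒ 0x00
lane  4: and(0xc0,0x86) ⇒ 0x80
lane  5: and(0x22,0x9f) ⇒ 0x02
lane  6: and(0x6c,0xce) ⇒ 0x4c
lane  7: and(0xe9,0x31) ⇒ 0x21

vd = [88, 105, 48, 0, 128, 2, 76, 33]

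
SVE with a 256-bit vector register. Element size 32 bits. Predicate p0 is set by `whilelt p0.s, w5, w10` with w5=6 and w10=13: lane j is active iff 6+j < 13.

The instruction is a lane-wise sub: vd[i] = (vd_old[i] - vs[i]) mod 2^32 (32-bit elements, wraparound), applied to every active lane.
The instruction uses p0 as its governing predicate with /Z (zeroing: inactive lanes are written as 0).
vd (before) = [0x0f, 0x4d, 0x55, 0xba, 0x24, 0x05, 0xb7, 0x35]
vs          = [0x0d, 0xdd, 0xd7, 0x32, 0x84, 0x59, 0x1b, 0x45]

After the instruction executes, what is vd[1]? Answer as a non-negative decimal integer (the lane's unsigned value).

256-bit reg / 32-bit elem → 8 lanes
p0[j] = (6+j < 13); true for j=0..6 → 7 lanes set
[0] sub(0x0f,0x0d) = 0x02
[1] sub(0x4d,0xdd) = 0xffffff70
[2] sub(0x55,0xd7) = 0xffffff7e
[3] sub(0xba,0x32) = 0x88
[4] sub(0x24,0x84) = 0xffffffa0
[5] sub(0x05,0x59) = 0xffffffac
[6] sub(0xb7,0x1b) = 0x9c
[7] tail/zero = 0x00

vd[1] = 4294967152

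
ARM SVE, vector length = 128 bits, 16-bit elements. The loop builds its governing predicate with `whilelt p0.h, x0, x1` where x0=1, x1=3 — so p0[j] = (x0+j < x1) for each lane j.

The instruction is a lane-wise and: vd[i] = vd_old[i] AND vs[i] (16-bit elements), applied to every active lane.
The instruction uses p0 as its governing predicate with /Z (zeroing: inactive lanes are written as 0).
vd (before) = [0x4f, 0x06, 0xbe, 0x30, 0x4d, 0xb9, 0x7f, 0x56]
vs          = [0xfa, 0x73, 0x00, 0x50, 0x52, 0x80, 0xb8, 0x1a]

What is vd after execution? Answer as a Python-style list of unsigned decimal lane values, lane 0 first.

vd = [74, 2, 0, 0, 0, 0, 0, 0]

128-bit reg / 16-bit elem → 8 lanes
whilelt: lane j active iff 1+j < 3 → j < 2 → 2 active
  i=0: and(0x4f,0xfa) → 74
  i=1: and(0x06,0x73) → 2
  i=2: tail/zero → 0
  i=3: tail/zero → 0
  i=4: tail/zero → 0
  i=5: tail/zero → 0
  i=6: tail/zero → 0
  i=7: tail/zero → 0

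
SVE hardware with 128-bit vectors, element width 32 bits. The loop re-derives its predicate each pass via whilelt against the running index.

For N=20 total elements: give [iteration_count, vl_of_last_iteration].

register lanes = 128/32 = 4
20 elements at 4/iter → 5 passes, remainder 4 on the last

[iterations, last_vl] = [5, 4]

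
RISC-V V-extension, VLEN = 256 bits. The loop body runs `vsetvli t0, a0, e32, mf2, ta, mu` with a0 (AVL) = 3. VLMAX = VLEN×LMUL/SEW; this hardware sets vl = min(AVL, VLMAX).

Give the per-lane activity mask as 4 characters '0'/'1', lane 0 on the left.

VLMAX = (256 × 1/2) / 32 = 4 lanes
AVL=3 ≤ VLMAX=4, so vl = 3
bits (lane 0 leftmost): 1110

predicate = 1110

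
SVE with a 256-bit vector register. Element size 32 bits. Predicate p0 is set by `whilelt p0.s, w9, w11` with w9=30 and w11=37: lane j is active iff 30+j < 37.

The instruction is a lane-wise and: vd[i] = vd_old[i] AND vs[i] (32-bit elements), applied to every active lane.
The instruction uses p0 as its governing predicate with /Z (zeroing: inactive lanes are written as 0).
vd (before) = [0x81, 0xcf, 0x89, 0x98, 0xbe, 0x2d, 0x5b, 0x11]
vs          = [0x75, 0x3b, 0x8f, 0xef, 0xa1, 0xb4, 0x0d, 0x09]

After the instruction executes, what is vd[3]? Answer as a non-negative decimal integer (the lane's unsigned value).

lane count: 256 div 32 = 8
active while 30+j < 37, i.e. j ∈ [0,7) capped at 8 ⇒ 7
lane  0: and(0x81,0x75) ⇒ 0x01
lane  1: and(0xcf,0x3b) ⇒ 0x0b
lane  2: and(0x89,0x8f) ⇒ 0x89
lane  3: and(0x98,0xef) ⇒ 0x88
lane  4: and(0xbe,0xa1) ⇒ 0xa0
lane  5: and(0x2d,0xb4) ⇒ 0x24
lane  6: and(0x5b,0x0d) ⇒ 0x09
lane  7: tail/zero ⇒ 0x00

vd[3] = 136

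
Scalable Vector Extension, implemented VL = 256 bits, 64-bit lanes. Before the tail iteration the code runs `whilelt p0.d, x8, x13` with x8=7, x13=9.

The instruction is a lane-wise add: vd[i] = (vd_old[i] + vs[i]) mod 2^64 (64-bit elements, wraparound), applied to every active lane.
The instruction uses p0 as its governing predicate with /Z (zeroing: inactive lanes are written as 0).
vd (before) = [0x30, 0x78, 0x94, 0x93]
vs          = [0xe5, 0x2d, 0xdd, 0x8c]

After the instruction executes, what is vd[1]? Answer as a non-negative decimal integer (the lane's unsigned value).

256-bit reg / 64-bit elem → 4 lanes
active while 7+j < 9, i.e. j ∈ [0,2) capped at 4 ⇒ 2
lane  0: add(0x30,0xe5) ⇒ 0x115
lane  1: add(0x78,0x2d) ⇒ 0xa5
lane  2: tail/zero ⇒ 0x00
lane  3: tail/zero ⇒ 0x00

vd[1] = 165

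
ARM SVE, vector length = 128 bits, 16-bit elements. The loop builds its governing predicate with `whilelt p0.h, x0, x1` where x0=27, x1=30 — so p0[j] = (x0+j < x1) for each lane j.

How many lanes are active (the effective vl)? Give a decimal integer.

lane count: 128 div 16 = 8
p0[j] = (27+j < 30); true for j=0..2 → 3 lanes set

vl = 3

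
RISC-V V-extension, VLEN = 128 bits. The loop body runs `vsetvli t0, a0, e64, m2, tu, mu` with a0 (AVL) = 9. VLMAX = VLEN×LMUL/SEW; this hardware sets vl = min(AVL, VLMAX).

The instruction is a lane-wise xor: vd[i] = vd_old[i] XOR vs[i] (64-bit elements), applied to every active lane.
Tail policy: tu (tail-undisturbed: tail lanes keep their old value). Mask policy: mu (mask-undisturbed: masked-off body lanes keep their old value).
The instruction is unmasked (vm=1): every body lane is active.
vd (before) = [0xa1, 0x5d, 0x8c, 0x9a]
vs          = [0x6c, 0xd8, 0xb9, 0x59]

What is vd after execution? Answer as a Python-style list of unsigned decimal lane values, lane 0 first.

VLMAX = (128 × 2) / 64 = 4 lanes
vl ← min(9, 4) = 4
lane  0: xor(0xa1,0x6c) ⇒ 0xcd
lane  1: xor(0x5d,0xd8) ⇒ 0x85
lane  2: xor(0x8c,0xb9) ⇒ 0x35
lane  3: xor(0x9a,0x59) ⇒ 0xc3

vd = [205, 133, 53, 195]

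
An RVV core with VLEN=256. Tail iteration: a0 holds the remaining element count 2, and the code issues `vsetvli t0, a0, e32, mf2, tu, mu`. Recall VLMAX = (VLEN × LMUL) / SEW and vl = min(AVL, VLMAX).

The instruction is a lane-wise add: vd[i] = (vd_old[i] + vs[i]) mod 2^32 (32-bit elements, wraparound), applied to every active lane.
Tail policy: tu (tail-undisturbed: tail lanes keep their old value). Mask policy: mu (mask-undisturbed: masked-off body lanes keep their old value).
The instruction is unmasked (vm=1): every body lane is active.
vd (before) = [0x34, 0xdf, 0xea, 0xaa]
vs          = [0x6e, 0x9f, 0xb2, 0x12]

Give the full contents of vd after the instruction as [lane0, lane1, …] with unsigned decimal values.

vd = [162, 382, 234, 170]

lanes per group: 256·1/2/32 = 4
AVL=2 ≤ VLMAX=4, so vl = 2
[0] add(0x34,0x6e) = 0xa2
[1] add(0xdf,0x9f) = 0x17e
[2] tail/keep = 0xea
[3] tail/keep = 0xaa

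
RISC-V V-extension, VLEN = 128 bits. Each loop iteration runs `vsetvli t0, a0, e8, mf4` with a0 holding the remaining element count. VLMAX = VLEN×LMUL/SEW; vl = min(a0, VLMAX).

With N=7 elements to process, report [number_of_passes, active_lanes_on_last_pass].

VLMAX = (128 × 1/4) / 8 = 4 lanes
N=7: ⌈7/4⌉ = 2 iters; last vl = 7 − 1×4 = 3

[iterations, last_vl] = [2, 3]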